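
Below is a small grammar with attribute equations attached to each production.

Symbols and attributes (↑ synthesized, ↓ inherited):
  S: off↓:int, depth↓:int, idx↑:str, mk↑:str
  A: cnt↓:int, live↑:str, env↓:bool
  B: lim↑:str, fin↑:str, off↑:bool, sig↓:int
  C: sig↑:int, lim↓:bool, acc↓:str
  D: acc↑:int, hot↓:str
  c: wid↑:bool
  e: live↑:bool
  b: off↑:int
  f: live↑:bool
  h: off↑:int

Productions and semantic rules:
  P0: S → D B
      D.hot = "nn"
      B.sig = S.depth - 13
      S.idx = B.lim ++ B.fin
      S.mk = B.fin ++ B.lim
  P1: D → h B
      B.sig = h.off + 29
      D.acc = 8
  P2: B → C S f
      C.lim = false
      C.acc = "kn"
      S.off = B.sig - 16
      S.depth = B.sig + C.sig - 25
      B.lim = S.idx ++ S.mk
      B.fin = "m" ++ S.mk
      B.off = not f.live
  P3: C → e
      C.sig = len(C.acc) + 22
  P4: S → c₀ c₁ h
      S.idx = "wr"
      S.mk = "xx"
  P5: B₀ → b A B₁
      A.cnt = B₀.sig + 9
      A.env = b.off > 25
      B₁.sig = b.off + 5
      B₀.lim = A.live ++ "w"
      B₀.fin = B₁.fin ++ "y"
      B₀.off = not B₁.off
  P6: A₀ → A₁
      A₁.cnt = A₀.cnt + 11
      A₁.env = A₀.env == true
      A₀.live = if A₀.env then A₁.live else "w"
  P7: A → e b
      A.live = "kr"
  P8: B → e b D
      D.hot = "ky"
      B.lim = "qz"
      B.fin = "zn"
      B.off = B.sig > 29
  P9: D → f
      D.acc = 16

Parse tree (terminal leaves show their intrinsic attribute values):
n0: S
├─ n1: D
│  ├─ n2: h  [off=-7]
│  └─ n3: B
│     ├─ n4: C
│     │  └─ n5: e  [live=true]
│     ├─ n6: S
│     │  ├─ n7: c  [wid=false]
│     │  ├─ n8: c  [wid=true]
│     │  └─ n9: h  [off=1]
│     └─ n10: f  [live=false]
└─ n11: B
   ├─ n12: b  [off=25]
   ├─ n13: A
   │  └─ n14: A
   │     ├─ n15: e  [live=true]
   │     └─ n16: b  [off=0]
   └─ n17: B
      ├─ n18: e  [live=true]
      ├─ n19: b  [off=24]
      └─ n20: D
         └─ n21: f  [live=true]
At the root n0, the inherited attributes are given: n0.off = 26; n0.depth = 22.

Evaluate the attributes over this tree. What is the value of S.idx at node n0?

"wwzny"

1. n0.off = 26  [given at root]
2. n0.depth = 22  [given at root]
3. n1.hot = "nn"  ["nn"]
4. n2.off = -7  [terminal]
5. n3.sig = 22  [h.off + 29]
6. n4.lim = false  [false]
7. n4.acc = "kn"  ["kn"]
8. n5.live = true  [terminal]
9. n4.sig = 24  [len(C.acc) + 22]
10. n6.off = 6  [B.sig - 16]
11. n6.depth = 21  [B.sig + C.sig - 25]
12. n7.wid = false  [terminal]
13. n8.wid = true  [terminal]
14. n9.off = 1  [terminal]
15. n6.idx = "wr"  ["wr"]
16. n6.mk = "xx"  ["xx"]
17. n10.live = false  [terminal]
18. n3.lim = "wrxx"  [S.idx ++ S.mk]
19. n3.fin = "mxx"  ["m" ++ S.mk]
20. n3.off = true  [not f.live]
21. n1.acc = 8  [8]
22. n11.sig = 9  [S.depth - 13]
23. n12.off = 25  [terminal]
24. n13.cnt = 18  [B₀.sig + 9]
25. n13.env = false  [b.off > 25]
26. n14.cnt = 29  [A₀.cnt + 11]
27. n14.env = false  [A₀.env == true]
28. n15.live = true  [terminal]
29. n16.off = 0  [terminal]
30. n14.live = "kr"  ["kr"]
31. n13.live = "w"  [if A₀.env then A₁.live else "w"]
32. n17.sig = 30  [b.off + 5]
33. n18.live = true  [terminal]
34. n19.off = 24  [terminal]
35. n20.hot = "ky"  ["ky"]
36. n21.live = true  [terminal]
37. n20.acc = 16  [16]
38. n17.lim = "qz"  ["qz"]
39. n17.fin = "zn"  ["zn"]
40. n17.off = true  [B.sig > 29]
41. n11.lim = "ww"  [A.live ++ "w"]
42. n11.fin = "zny"  [B₁.fin ++ "y"]
43. n11.off = false  [not B₁.off]
44. n0.idx = "wwzny"  [B.lim ++ B.fin]
45. n0.mk = "znyww"  [B.fin ++ B.lim]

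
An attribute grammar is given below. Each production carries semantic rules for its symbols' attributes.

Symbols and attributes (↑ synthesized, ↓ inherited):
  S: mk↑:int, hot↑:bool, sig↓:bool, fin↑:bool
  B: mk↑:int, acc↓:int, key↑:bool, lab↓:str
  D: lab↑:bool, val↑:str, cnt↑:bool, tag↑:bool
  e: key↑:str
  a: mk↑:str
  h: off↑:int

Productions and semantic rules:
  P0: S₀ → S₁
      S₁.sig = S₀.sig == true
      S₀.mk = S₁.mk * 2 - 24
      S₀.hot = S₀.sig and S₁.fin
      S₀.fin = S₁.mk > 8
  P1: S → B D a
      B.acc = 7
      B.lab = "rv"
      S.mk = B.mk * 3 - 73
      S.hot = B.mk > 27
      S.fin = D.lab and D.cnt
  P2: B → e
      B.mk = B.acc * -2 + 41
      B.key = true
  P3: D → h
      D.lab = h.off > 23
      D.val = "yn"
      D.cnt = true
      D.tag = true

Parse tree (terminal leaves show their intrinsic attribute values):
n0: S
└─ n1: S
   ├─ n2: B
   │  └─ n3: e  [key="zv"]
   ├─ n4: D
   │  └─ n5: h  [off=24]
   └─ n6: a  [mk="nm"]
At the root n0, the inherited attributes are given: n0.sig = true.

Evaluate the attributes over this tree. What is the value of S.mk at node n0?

1. n0.sig = true  [given at root]
2. n1.sig = true  [S₀.sig == true]
3. n2.acc = 7  [7]
4. n2.lab = "rv"  ["rv"]
5. n3.key = "zv"  [terminal]
6. n2.mk = 27  [B.acc * -2 + 41]
7. n2.key = true  [true]
8. n5.off = 24  [terminal]
9. n4.lab = true  [h.off > 23]
10. n4.val = "yn"  ["yn"]
11. n4.cnt = true  [true]
12. n4.tag = true  [true]
13. n6.mk = "nm"  [terminal]
14. n1.mk = 8  [B.mk * 3 - 73]
15. n1.hot = false  [B.mk > 27]
16. n1.fin = true  [D.lab and D.cnt]
17. n0.mk = -8  [S₁.mk * 2 - 24]
18. n0.hot = true  [S₀.sig and S₁.fin]
19. n0.fin = false  [S₁.mk > 8]

-8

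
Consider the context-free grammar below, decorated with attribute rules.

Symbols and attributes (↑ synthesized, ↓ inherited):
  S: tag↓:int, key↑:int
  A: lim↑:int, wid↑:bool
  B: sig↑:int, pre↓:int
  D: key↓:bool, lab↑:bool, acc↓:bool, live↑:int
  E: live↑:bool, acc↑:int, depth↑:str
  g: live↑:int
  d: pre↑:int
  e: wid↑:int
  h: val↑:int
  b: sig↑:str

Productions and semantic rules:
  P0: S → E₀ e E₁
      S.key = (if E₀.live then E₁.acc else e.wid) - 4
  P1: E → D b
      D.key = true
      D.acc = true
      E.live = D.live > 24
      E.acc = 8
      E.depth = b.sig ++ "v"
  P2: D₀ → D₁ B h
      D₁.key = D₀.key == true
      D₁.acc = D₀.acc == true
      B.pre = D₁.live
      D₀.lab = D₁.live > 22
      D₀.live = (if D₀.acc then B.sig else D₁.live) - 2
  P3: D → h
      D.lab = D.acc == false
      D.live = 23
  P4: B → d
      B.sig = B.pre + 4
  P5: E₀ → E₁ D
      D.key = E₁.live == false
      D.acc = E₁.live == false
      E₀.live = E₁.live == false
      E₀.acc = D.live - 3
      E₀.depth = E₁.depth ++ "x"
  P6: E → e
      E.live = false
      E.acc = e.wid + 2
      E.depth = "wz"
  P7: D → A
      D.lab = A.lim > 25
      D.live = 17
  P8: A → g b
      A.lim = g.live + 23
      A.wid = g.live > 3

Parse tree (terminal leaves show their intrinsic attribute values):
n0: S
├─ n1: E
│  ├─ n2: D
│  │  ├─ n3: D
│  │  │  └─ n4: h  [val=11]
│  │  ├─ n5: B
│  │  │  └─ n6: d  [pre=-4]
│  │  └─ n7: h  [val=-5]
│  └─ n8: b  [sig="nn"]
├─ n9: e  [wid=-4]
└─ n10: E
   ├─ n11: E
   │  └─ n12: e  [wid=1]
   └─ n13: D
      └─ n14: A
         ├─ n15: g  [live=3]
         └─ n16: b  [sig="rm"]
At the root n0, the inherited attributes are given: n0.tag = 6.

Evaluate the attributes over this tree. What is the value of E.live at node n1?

true

1. n0.tag = 6  [given at root]
2. n2.key = true  [true]
3. n2.acc = true  [true]
4. n3.key = true  [D₀.key == true]
5. n3.acc = true  [D₀.acc == true]
6. n4.val = 11  [terminal]
7. n3.lab = false  [D.acc == false]
8. n3.live = 23  [23]
9. n5.pre = 23  [D₁.live]
10. n6.pre = -4  [terminal]
11. n5.sig = 27  [B.pre + 4]
12. n7.val = -5  [terminal]
13. n2.lab = true  [D₁.live > 22]
14. n2.live = 25  [(if D₀.acc then B.sig else D₁.live) - 2]
15. n8.sig = "nn"  [terminal]
16. n1.live = true  [D.live > 24]
17. n1.acc = 8  [8]
18. n1.depth = "nnv"  [b.sig ++ "v"]
19. n9.wid = -4  [terminal]
20. n12.wid = 1  [terminal]
21. n11.live = false  [false]
22. n11.acc = 3  [e.wid + 2]
23. n11.depth = "wz"  ["wz"]
24. n13.key = true  [E₁.live == false]
25. n13.acc = true  [E₁.live == false]
26. n15.live = 3  [terminal]
27. n16.sig = "rm"  [terminal]
28. n14.lim = 26  [g.live + 23]
29. n14.wid = false  [g.live > 3]
30. n13.lab = true  [A.lim > 25]
31. n13.live = 17  [17]
32. n10.live = true  [E₁.live == false]
33. n10.acc = 14  [D.live - 3]
34. n10.depth = "wzx"  [E₁.depth ++ "x"]
35. n0.key = 10  [(if E₀.live then E₁.acc else e.wid) - 4]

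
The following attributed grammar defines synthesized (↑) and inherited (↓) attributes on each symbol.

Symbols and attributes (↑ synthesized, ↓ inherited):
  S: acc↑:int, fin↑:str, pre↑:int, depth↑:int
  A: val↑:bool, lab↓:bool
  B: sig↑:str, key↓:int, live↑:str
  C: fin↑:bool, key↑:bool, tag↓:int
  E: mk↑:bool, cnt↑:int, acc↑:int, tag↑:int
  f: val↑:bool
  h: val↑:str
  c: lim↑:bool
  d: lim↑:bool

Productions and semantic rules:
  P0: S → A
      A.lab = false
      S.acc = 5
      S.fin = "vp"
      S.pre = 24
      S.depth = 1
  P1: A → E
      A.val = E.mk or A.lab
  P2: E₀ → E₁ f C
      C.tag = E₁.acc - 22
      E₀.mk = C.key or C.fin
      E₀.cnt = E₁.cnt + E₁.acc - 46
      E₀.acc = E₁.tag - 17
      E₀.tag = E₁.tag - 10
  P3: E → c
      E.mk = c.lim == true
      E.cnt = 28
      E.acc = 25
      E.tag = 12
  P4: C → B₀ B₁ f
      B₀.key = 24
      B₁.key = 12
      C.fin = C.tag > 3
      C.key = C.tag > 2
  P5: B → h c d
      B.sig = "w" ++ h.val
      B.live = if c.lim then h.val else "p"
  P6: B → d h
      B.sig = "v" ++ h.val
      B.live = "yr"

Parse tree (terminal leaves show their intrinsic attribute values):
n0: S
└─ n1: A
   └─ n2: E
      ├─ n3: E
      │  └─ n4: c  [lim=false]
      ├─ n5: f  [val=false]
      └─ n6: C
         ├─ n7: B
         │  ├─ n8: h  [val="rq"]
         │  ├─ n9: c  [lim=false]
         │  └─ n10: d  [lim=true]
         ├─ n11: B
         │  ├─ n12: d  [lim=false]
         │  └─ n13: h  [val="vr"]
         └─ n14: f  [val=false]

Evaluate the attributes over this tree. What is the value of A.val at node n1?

true

1. n1.lab = false  [false]
2. n4.lim = false  [terminal]
3. n3.mk = false  [c.lim == true]
4. n3.cnt = 28  [28]
5. n3.acc = 25  [25]
6. n3.tag = 12  [12]
7. n5.val = false  [terminal]
8. n6.tag = 3  [E₁.acc - 22]
9. n7.key = 24  [24]
10. n8.val = "rq"  [terminal]
11. n9.lim = false  [terminal]
12. n10.lim = true  [terminal]
13. n7.sig = "wrq"  ["w" ++ h.val]
14. n7.live = "p"  [if c.lim then h.val else "p"]
15. n11.key = 12  [12]
16. n12.lim = false  [terminal]
17. n13.val = "vr"  [terminal]
18. n11.sig = "vvr"  ["v" ++ h.val]
19. n11.live = "yr"  ["yr"]
20. n14.val = false  [terminal]
21. n6.fin = false  [C.tag > 3]
22. n6.key = true  [C.tag > 2]
23. n2.mk = true  [C.key or C.fin]
24. n2.cnt = 7  [E₁.cnt + E₁.acc - 46]
25. n2.acc = -5  [E₁.tag - 17]
26. n2.tag = 2  [E₁.tag - 10]
27. n1.val = true  [E.mk or A.lab]
28. n0.acc = 5  [5]
29. n0.fin = "vp"  ["vp"]
30. n0.pre = 24  [24]
31. n0.depth = 1  [1]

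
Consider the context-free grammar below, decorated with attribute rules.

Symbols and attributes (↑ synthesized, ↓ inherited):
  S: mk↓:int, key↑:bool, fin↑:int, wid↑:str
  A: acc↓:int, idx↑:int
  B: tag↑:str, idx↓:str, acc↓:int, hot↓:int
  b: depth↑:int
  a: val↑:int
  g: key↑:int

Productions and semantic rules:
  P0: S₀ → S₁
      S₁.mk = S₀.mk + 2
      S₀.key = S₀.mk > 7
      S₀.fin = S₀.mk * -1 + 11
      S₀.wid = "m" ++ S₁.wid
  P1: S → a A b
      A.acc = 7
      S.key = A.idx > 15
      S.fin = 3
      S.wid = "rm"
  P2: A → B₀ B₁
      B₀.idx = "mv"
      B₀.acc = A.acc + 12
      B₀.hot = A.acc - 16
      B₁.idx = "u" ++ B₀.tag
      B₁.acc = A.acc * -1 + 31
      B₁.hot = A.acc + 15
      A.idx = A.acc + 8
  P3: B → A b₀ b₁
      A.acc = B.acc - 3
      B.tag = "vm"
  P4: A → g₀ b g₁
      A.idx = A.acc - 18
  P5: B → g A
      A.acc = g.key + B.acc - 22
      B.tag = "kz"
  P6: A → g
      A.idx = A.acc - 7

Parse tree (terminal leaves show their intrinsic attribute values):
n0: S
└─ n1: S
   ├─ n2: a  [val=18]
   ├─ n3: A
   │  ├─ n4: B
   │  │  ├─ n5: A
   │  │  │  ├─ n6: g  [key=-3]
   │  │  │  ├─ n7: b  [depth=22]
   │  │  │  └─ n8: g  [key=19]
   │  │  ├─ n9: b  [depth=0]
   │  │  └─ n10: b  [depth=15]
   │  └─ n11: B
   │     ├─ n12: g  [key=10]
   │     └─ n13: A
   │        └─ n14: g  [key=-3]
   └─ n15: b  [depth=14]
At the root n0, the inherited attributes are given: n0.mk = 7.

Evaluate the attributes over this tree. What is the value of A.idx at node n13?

5

1. n0.mk = 7  [given at root]
2. n1.mk = 9  [S₀.mk + 2]
3. n2.val = 18  [terminal]
4. n3.acc = 7  [7]
5. n4.idx = "mv"  ["mv"]
6. n4.acc = 19  [A.acc + 12]
7. n4.hot = -9  [A.acc - 16]
8. n5.acc = 16  [B.acc - 3]
9. n6.key = -3  [terminal]
10. n7.depth = 22  [terminal]
11. n8.key = 19  [terminal]
12. n5.idx = -2  [A.acc - 18]
13. n9.depth = 0  [terminal]
14. n10.depth = 15  [terminal]
15. n4.tag = "vm"  ["vm"]
16. n11.idx = "uvm"  ["u" ++ B₀.tag]
17. n11.acc = 24  [A.acc * -1 + 31]
18. n11.hot = 22  [A.acc + 15]
19. n12.key = 10  [terminal]
20. n13.acc = 12  [g.key + B.acc - 22]
21. n14.key = -3  [terminal]
22. n13.idx = 5  [A.acc - 7]
23. n11.tag = "kz"  ["kz"]
24. n3.idx = 15  [A.acc + 8]
25. n15.depth = 14  [terminal]
26. n1.key = false  [A.idx > 15]
27. n1.fin = 3  [3]
28. n1.wid = "rm"  ["rm"]
29. n0.key = false  [S₀.mk > 7]
30. n0.fin = 4  [S₀.mk * -1 + 11]
31. n0.wid = "mrm"  ["m" ++ S₁.wid]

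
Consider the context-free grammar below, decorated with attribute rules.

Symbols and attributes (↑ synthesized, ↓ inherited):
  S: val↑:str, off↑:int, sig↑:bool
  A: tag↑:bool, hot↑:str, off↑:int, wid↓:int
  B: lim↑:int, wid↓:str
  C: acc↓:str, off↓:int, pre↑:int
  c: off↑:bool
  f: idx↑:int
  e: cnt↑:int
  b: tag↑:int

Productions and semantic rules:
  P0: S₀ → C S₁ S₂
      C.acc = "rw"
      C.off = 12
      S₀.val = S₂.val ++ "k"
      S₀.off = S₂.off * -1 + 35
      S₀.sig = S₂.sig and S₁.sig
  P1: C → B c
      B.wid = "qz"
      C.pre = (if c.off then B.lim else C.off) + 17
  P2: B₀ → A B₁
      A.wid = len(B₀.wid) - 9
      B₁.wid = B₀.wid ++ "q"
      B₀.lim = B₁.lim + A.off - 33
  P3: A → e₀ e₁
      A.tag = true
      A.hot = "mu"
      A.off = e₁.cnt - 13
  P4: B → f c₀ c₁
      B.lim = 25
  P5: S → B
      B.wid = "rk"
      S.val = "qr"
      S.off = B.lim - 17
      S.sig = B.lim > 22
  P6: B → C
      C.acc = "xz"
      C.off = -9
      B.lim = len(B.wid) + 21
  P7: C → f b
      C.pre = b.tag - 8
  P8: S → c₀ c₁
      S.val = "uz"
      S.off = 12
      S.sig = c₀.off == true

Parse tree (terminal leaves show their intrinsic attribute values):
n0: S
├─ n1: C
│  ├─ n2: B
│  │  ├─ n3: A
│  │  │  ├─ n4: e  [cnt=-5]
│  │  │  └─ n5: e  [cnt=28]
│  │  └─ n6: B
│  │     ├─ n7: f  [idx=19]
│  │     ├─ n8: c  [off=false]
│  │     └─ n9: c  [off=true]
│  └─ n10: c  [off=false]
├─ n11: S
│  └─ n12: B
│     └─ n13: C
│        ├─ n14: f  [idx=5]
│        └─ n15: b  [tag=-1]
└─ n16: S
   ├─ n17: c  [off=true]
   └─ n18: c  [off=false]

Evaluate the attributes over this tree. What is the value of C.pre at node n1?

1. n1.acc = "rw"  ["rw"]
2. n1.off = 12  [12]
3. n2.wid = "qz"  ["qz"]
4. n3.wid = -7  [len(B₀.wid) - 9]
5. n4.cnt = -5  [terminal]
6. n5.cnt = 28  [terminal]
7. n3.tag = true  [true]
8. n3.hot = "mu"  ["mu"]
9. n3.off = 15  [e₁.cnt - 13]
10. n6.wid = "qzq"  [B₀.wid ++ "q"]
11. n7.idx = 19  [terminal]
12. n8.off = false  [terminal]
13. n9.off = true  [terminal]
14. n6.lim = 25  [25]
15. n2.lim = 7  [B₁.lim + A.off - 33]
16. n10.off = false  [terminal]
17. n1.pre = 29  [(if c.off then B.lim else C.off) + 17]
18. n12.wid = "rk"  ["rk"]
19. n13.acc = "xz"  ["xz"]
20. n13.off = -9  [-9]
21. n14.idx = 5  [terminal]
22. n15.tag = -1  [terminal]
23. n13.pre = -9  [b.tag - 8]
24. n12.lim = 23  [len(B.wid) + 21]
25. n11.val = "qr"  ["qr"]
26. n11.off = 6  [B.lim - 17]
27. n11.sig = true  [B.lim > 22]
28. n17.off = true  [terminal]
29. n18.off = false  [terminal]
30. n16.val = "uz"  ["uz"]
31. n16.off = 12  [12]
32. n16.sig = true  [c₀.off == true]
33. n0.val = "uzk"  [S₂.val ++ "k"]
34. n0.off = 23  [S₂.off * -1 + 35]
35. n0.sig = true  [S₂.sig and S₁.sig]

29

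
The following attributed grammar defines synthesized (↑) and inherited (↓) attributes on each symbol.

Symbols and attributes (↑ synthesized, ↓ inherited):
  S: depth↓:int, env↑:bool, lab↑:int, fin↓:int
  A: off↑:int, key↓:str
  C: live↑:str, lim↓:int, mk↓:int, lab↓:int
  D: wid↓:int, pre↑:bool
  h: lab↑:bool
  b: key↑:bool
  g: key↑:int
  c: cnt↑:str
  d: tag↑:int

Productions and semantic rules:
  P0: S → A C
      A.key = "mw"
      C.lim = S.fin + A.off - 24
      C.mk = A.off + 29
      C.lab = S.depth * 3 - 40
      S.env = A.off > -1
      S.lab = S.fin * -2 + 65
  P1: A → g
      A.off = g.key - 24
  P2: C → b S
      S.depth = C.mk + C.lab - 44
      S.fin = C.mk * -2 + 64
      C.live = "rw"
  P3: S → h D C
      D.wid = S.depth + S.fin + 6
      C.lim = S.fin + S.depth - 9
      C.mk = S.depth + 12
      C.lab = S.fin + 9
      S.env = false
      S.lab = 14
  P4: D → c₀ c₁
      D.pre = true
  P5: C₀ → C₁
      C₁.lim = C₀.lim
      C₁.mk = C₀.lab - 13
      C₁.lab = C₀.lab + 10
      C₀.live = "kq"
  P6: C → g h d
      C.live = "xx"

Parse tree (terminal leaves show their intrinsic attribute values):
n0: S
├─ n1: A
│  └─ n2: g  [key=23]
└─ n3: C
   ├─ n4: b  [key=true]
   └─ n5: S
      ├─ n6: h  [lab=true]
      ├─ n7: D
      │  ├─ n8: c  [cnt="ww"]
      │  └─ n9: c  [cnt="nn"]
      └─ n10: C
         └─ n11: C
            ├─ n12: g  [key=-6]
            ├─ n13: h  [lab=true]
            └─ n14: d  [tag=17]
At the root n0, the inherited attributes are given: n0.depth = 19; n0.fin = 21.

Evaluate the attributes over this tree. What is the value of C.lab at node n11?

27

1. n0.depth = 19  [given at root]
2. n0.fin = 21  [given at root]
3. n1.key = "mw"  ["mw"]
4. n2.key = 23  [terminal]
5. n1.off = -1  [g.key - 24]
6. n3.lim = -4  [S.fin + A.off - 24]
7. n3.mk = 28  [A.off + 29]
8. n3.lab = 17  [S.depth * 3 - 40]
9. n4.key = true  [terminal]
10. n5.depth = 1  [C.mk + C.lab - 44]
11. n5.fin = 8  [C.mk * -2 + 64]
12. n6.lab = true  [terminal]
13. n7.wid = 15  [S.depth + S.fin + 6]
14. n8.cnt = "ww"  [terminal]
15. n9.cnt = "nn"  [terminal]
16. n7.pre = true  [true]
17. n10.lim = 0  [S.fin + S.depth - 9]
18. n10.mk = 13  [S.depth + 12]
19. n10.lab = 17  [S.fin + 9]
20. n11.lim = 0  [C₀.lim]
21. n11.mk = 4  [C₀.lab - 13]
22. n11.lab = 27  [C₀.lab + 10]
23. n12.key = -6  [terminal]
24. n13.lab = true  [terminal]
25. n14.tag = 17  [terminal]
26. n11.live = "xx"  ["xx"]
27. n10.live = "kq"  ["kq"]
28. n5.env = false  [false]
29. n5.lab = 14  [14]
30. n3.live = "rw"  ["rw"]
31. n0.env = false  [A.off > -1]
32. n0.lab = 23  [S.fin * -2 + 65]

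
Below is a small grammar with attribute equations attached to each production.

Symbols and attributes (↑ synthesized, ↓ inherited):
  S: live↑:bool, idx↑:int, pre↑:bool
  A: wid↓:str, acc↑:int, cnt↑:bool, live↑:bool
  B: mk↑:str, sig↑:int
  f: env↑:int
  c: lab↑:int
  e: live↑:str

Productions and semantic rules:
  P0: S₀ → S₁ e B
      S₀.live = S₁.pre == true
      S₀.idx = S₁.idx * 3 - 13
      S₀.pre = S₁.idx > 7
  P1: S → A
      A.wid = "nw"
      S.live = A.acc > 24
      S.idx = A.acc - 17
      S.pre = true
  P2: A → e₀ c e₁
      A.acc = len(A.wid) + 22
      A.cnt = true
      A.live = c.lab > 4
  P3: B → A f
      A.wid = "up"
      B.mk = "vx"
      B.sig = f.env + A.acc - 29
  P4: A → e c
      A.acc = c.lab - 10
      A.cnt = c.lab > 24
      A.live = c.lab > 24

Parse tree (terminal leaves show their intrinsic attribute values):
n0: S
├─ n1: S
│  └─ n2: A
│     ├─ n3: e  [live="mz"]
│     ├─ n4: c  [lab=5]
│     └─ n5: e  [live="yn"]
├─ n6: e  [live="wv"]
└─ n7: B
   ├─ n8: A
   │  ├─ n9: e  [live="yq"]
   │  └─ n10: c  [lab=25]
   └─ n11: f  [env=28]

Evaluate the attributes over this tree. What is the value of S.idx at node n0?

1. n2.wid = "nw"  ["nw"]
2. n3.live = "mz"  [terminal]
3. n4.lab = 5  [terminal]
4. n5.live = "yn"  [terminal]
5. n2.acc = 24  [len(A.wid) + 22]
6. n2.cnt = true  [true]
7. n2.live = true  [c.lab > 4]
8. n1.live = false  [A.acc > 24]
9. n1.idx = 7  [A.acc - 17]
10. n1.pre = true  [true]
11. n6.live = "wv"  [terminal]
12. n8.wid = "up"  ["up"]
13. n9.live = "yq"  [terminal]
14. n10.lab = 25  [terminal]
15. n8.acc = 15  [c.lab - 10]
16. n8.cnt = true  [c.lab > 24]
17. n8.live = true  [c.lab > 24]
18. n11.env = 28  [terminal]
19. n7.mk = "vx"  ["vx"]
20. n7.sig = 14  [f.env + A.acc - 29]
21. n0.live = true  [S₁.pre == true]
22. n0.idx = 8  [S₁.idx * 3 - 13]
23. n0.pre = false  [S₁.idx > 7]

8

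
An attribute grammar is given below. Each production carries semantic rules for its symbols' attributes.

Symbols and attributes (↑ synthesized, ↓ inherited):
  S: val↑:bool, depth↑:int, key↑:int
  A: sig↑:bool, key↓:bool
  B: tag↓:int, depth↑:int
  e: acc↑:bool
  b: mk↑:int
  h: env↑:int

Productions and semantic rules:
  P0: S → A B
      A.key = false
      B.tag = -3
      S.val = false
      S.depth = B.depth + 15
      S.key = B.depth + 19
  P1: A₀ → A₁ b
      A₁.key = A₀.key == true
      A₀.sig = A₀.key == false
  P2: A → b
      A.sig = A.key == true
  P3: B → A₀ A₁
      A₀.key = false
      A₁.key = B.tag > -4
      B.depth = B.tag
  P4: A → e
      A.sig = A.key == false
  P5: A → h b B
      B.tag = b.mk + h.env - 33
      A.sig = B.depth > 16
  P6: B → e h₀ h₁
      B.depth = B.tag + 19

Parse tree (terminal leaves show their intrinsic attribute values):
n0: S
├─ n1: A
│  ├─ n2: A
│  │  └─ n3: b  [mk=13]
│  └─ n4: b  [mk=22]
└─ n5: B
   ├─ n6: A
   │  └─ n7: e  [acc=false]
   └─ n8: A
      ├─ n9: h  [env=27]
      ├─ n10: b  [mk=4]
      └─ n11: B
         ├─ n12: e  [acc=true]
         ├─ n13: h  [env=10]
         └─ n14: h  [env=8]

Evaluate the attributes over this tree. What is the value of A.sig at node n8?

true

1. n1.key = false  [false]
2. n2.key = false  [A₀.key == true]
3. n3.mk = 13  [terminal]
4. n2.sig = false  [A.key == true]
5. n4.mk = 22  [terminal]
6. n1.sig = true  [A₀.key == false]
7. n5.tag = -3  [-3]
8. n6.key = false  [false]
9. n7.acc = false  [terminal]
10. n6.sig = true  [A.key == false]
11. n8.key = true  [B.tag > -4]
12. n9.env = 27  [terminal]
13. n10.mk = 4  [terminal]
14. n11.tag = -2  [b.mk + h.env - 33]
15. n12.acc = true  [terminal]
16. n13.env = 10  [terminal]
17. n14.env = 8  [terminal]
18. n11.depth = 17  [B.tag + 19]
19. n8.sig = true  [B.depth > 16]
20. n5.depth = -3  [B.tag]
21. n0.val = false  [false]
22. n0.depth = 12  [B.depth + 15]
23. n0.key = 16  [B.depth + 19]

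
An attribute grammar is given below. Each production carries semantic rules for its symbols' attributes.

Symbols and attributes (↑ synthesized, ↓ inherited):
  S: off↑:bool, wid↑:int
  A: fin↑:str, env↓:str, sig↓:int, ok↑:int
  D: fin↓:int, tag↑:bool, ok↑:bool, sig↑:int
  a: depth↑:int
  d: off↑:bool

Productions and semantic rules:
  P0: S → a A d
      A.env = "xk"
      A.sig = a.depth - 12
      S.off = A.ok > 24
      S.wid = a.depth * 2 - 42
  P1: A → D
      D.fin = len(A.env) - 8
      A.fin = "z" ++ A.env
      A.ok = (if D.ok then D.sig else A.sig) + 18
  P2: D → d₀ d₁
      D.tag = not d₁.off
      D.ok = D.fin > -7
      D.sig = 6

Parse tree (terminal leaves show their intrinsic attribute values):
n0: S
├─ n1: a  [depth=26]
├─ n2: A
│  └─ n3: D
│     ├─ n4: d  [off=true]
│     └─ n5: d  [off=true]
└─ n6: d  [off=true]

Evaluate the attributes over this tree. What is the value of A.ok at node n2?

1. n1.depth = 26  [terminal]
2. n2.env = "xk"  ["xk"]
3. n2.sig = 14  [a.depth - 12]
4. n3.fin = -6  [len(A.env) - 8]
5. n4.off = true  [terminal]
6. n5.off = true  [terminal]
7. n3.tag = false  [not d₁.off]
8. n3.ok = true  [D.fin > -7]
9. n3.sig = 6  [6]
10. n2.fin = "zxk"  ["z" ++ A.env]
11. n2.ok = 24  [(if D.ok then D.sig else A.sig) + 18]
12. n6.off = true  [terminal]
13. n0.off = false  [A.ok > 24]
14. n0.wid = 10  [a.depth * 2 - 42]

24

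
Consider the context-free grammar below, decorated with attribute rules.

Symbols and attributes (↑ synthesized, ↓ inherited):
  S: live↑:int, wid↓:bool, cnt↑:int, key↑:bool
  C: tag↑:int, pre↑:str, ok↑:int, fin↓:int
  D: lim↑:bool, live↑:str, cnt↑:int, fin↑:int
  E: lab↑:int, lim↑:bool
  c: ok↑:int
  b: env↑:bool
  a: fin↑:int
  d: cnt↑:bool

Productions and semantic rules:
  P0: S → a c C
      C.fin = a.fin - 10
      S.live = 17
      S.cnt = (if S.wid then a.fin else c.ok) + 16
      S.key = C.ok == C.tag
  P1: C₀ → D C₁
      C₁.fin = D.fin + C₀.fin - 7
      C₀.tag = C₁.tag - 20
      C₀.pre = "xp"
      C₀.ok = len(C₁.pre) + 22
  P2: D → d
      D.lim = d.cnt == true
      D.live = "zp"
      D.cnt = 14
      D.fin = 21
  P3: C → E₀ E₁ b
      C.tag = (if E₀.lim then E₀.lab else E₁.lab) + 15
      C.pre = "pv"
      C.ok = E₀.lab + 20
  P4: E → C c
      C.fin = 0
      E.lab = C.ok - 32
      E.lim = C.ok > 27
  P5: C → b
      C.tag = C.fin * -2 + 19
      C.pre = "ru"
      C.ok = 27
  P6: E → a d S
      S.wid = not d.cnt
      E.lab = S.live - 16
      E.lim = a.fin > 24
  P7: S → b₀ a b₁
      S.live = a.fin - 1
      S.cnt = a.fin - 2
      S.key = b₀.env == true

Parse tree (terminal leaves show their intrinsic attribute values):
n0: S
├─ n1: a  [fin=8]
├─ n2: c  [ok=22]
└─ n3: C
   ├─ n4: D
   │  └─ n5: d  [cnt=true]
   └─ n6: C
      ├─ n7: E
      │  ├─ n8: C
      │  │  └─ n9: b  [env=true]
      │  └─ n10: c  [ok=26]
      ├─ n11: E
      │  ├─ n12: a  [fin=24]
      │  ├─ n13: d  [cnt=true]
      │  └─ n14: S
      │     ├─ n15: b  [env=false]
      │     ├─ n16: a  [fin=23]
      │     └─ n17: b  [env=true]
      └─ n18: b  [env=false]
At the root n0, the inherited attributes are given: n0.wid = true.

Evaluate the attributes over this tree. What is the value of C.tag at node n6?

21

1. n0.wid = true  [given at root]
2. n1.fin = 8  [terminal]
3. n2.ok = 22  [terminal]
4. n3.fin = -2  [a.fin - 10]
5. n5.cnt = true  [terminal]
6. n4.lim = true  [d.cnt == true]
7. n4.live = "zp"  ["zp"]
8. n4.cnt = 14  [14]
9. n4.fin = 21  [21]
10. n6.fin = 12  [D.fin + C₀.fin - 7]
11. n8.fin = 0  [0]
12. n9.env = true  [terminal]
13. n8.tag = 19  [C.fin * -2 + 19]
14. n8.pre = "ru"  ["ru"]
15. n8.ok = 27  [27]
16. n10.ok = 26  [terminal]
17. n7.lab = -5  [C.ok - 32]
18. n7.lim = false  [C.ok > 27]
19. n12.fin = 24  [terminal]
20. n13.cnt = true  [terminal]
21. n14.wid = false  [not d.cnt]
22. n15.env = false  [terminal]
23. n16.fin = 23  [terminal]
24. n17.env = true  [terminal]
25. n14.live = 22  [a.fin - 1]
26. n14.cnt = 21  [a.fin - 2]
27. n14.key = false  [b₀.env == true]
28. n11.lab = 6  [S.live - 16]
29. n11.lim = false  [a.fin > 24]
30. n18.env = false  [terminal]
31. n6.tag = 21  [(if E₀.lim then E₀.lab else E₁.lab) + 15]
32. n6.pre = "pv"  ["pv"]
33. n6.ok = 15  [E₀.lab + 20]
34. n3.tag = 1  [C₁.tag - 20]
35. n3.pre = "xp"  ["xp"]
36. n3.ok = 24  [len(C₁.pre) + 22]
37. n0.live = 17  [17]
38. n0.cnt = 24  [(if S.wid then a.fin else c.ok) + 16]
39. n0.key = false  [C.ok == C.tag]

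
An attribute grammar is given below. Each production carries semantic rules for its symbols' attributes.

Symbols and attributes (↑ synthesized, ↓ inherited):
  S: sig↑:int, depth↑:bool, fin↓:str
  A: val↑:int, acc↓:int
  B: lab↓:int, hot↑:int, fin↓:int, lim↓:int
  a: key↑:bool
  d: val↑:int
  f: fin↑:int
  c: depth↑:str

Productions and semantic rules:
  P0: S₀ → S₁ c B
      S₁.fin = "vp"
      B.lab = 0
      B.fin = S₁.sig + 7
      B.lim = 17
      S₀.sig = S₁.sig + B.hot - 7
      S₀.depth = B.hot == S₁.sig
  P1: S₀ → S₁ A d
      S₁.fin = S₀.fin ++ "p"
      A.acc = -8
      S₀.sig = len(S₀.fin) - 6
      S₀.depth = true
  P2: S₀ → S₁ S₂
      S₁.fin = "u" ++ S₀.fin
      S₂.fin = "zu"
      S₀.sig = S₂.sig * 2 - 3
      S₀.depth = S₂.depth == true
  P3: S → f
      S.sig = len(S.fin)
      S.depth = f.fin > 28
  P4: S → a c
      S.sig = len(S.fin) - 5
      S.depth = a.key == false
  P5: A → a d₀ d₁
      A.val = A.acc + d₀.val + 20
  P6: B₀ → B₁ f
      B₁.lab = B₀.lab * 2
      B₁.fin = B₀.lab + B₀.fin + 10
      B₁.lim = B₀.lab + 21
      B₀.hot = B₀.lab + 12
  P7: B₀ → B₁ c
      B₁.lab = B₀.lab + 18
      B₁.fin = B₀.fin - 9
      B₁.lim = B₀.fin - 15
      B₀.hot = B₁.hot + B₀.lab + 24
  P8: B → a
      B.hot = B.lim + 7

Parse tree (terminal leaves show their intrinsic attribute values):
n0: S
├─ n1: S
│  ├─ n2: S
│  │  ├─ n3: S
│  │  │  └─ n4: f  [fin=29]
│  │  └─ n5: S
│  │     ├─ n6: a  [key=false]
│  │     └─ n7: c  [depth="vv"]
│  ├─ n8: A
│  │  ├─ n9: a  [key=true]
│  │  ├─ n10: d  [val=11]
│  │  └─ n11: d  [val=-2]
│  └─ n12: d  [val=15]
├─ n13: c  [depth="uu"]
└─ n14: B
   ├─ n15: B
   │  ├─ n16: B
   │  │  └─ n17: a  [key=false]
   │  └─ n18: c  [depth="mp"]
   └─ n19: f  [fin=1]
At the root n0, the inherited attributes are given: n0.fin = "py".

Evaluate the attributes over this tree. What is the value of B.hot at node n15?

1. n0.fin = "py"  [given at root]
2. n1.fin = "vp"  ["vp"]
3. n2.fin = "vpp"  [S₀.fin ++ "p"]
4. n3.fin = "uvpp"  ["u" ++ S₀.fin]
5. n4.fin = 29  [terminal]
6. n3.sig = 4  [len(S.fin)]
7. n3.depth = true  [f.fin > 28]
8. n5.fin = "zu"  ["zu"]
9. n6.key = false  [terminal]
10. n7.depth = "vv"  [terminal]
11. n5.sig = -3  [len(S.fin) - 5]
12. n5.depth = true  [a.key == false]
13. n2.sig = -9  [S₂.sig * 2 - 3]
14. n2.depth = true  [S₂.depth == true]
15. n8.acc = -8  [-8]
16. n9.key = true  [terminal]
17. n10.val = 11  [terminal]
18. n11.val = -2  [terminal]
19. n8.val = 23  [A.acc + d₀.val + 20]
20. n12.val = 15  [terminal]
21. n1.sig = -4  [len(S₀.fin) - 6]
22. n1.depth = true  [true]
23. n13.depth = "uu"  [terminal]
24. n14.lab = 0  [0]
25. n14.fin = 3  [S₁.sig + 7]
26. n14.lim = 17  [17]
27. n15.lab = 0  [B₀.lab * 2]
28. n15.fin = 13  [B₀.lab + B₀.fin + 10]
29. n15.lim = 21  [B₀.lab + 21]
30. n16.lab = 18  [B₀.lab + 18]
31. n16.fin = 4  [B₀.fin - 9]
32. n16.lim = -2  [B₀.fin - 15]
33. n17.key = false  [terminal]
34. n16.hot = 5  [B.lim + 7]
35. n18.depth = "mp"  [terminal]
36. n15.hot = 29  [B₁.hot + B₀.lab + 24]
37. n19.fin = 1  [terminal]
38. n14.hot = 12  [B₀.lab + 12]
39. n0.sig = 1  [S₁.sig + B.hot - 7]
40. n0.depth = false  [B.hot == S₁.sig]

29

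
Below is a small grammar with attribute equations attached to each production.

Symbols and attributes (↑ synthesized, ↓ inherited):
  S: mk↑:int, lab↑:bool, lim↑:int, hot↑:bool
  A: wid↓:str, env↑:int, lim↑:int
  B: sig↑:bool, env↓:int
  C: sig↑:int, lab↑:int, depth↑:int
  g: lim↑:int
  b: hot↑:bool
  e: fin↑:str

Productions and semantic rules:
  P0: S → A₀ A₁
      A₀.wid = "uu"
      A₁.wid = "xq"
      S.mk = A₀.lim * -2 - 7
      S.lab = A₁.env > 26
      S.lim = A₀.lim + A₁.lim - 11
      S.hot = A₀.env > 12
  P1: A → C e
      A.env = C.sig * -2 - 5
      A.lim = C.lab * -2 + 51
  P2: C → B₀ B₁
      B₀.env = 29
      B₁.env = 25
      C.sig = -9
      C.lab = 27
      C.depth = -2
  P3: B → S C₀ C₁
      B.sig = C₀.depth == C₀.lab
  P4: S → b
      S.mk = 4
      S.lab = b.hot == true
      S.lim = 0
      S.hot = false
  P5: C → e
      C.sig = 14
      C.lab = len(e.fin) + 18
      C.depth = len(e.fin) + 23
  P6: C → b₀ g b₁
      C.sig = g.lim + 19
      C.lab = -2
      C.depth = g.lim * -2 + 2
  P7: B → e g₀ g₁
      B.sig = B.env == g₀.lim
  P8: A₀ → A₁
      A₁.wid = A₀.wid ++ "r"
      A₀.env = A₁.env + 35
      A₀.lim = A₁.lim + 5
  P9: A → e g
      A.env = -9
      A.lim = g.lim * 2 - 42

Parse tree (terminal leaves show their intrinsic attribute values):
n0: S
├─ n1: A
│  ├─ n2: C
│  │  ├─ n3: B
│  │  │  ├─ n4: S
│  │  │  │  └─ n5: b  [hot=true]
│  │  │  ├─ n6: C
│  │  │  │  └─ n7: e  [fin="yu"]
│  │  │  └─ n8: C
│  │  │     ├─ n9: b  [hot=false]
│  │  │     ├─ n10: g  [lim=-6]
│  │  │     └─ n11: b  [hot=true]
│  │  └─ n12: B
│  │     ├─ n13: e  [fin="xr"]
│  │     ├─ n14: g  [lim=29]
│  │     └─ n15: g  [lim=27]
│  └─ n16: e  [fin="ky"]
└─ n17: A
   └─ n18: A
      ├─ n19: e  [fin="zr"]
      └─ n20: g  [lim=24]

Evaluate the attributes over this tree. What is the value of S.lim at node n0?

-3

1. n1.wid = "uu"  ["uu"]
2. n3.env = 29  [29]
3. n5.hot = true  [terminal]
4. n4.mk = 4  [4]
5. n4.lab = true  [b.hot == true]
6. n4.lim = 0  [0]
7. n4.hot = false  [false]
8. n7.fin = "yu"  [terminal]
9. n6.sig = 14  [14]
10. n6.lab = 20  [len(e.fin) + 18]
11. n6.depth = 25  [len(e.fin) + 23]
12. n9.hot = false  [terminal]
13. n10.lim = -6  [terminal]
14. n11.hot = true  [terminal]
15. n8.sig = 13  [g.lim + 19]
16. n8.lab = -2  [-2]
17. n8.depth = 14  [g.lim * -2 + 2]
18. n3.sig = false  [C₀.depth == C₀.lab]
19. n12.env = 25  [25]
20. n13.fin = "xr"  [terminal]
21. n14.lim = 29  [terminal]
22. n15.lim = 27  [terminal]
23. n12.sig = false  [B.env == g₀.lim]
24. n2.sig = -9  [-9]
25. n2.lab = 27  [27]
26. n2.depth = -2  [-2]
27. n16.fin = "ky"  [terminal]
28. n1.env = 13  [C.sig * -2 - 5]
29. n1.lim = -3  [C.lab * -2 + 51]
30. n17.wid = "xq"  ["xq"]
31. n18.wid = "xqr"  [A₀.wid ++ "r"]
32. n19.fin = "zr"  [terminal]
33. n20.lim = 24  [terminal]
34. n18.env = -9  [-9]
35. n18.lim = 6  [g.lim * 2 - 42]
36. n17.env = 26  [A₁.env + 35]
37. n17.lim = 11  [A₁.lim + 5]
38. n0.mk = -1  [A₀.lim * -2 - 7]
39. n0.lab = false  [A₁.env > 26]
40. n0.lim = -3  [A₀.lim + A₁.lim - 11]
41. n0.hot = true  [A₀.env > 12]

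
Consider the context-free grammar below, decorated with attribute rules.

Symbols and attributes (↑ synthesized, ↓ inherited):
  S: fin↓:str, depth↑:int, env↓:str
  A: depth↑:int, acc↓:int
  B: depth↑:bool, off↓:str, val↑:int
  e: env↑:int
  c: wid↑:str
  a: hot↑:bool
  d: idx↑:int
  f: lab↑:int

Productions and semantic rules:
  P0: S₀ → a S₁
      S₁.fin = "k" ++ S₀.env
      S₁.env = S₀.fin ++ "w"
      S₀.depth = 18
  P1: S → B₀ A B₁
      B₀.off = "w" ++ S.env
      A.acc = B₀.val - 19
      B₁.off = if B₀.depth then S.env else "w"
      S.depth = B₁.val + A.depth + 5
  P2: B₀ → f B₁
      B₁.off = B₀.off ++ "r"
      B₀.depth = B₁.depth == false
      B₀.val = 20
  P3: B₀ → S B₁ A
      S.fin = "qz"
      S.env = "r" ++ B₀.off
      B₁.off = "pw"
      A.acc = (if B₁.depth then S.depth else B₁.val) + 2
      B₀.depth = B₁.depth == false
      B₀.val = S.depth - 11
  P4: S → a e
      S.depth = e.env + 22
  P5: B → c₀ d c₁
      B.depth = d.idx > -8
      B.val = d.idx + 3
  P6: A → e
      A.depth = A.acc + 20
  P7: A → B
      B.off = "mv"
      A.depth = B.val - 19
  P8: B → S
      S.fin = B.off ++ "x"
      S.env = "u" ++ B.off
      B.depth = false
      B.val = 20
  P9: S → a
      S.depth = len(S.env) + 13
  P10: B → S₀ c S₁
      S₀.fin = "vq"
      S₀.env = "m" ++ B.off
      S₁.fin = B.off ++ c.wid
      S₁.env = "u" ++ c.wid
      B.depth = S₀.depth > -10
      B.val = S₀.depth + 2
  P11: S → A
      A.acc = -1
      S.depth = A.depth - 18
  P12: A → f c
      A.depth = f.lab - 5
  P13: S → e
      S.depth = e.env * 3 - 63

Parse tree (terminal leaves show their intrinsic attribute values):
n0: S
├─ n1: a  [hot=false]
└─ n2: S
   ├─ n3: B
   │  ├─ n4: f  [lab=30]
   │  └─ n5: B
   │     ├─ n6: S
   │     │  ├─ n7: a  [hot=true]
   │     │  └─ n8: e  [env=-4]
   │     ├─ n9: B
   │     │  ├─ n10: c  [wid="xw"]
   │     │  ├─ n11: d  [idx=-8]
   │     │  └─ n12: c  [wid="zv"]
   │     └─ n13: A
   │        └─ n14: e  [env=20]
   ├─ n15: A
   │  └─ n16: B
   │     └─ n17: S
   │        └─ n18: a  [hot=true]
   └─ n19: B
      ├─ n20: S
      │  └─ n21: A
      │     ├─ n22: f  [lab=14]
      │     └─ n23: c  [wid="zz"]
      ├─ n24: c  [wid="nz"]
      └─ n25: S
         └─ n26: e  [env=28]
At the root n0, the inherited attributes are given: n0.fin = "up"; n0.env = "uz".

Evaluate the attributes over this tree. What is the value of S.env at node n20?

"mw"

1. n0.fin = "up"  [given at root]
2. n0.env = "uz"  [given at root]
3. n1.hot = false  [terminal]
4. n2.fin = "kuz"  ["k" ++ S₀.env]
5. n2.env = "upw"  [S₀.fin ++ "w"]
6. n3.off = "wupw"  ["w" ++ S.env]
7. n4.lab = 30  [terminal]
8. n5.off = "wupwr"  [B₀.off ++ "r"]
9. n6.fin = "qz"  ["qz"]
10. n6.env = "rwupwr"  ["r" ++ B₀.off]
11. n7.hot = true  [terminal]
12. n8.env = -4  [terminal]
13. n6.depth = 18  [e.env + 22]
14. n9.off = "pw"  ["pw"]
15. n10.wid = "xw"  [terminal]
16. n11.idx = -8  [terminal]
17. n12.wid = "zv"  [terminal]
18. n9.depth = false  [d.idx > -8]
19. n9.val = -5  [d.idx + 3]
20. n13.acc = -3  [(if B₁.depth then S.depth else B₁.val) + 2]
21. n14.env = 20  [terminal]
22. n13.depth = 17  [A.acc + 20]
23. n5.depth = true  [B₁.depth == false]
24. n5.val = 7  [S.depth - 11]
25. n3.depth = false  [B₁.depth == false]
26. n3.val = 20  [20]
27. n15.acc = 1  [B₀.val - 19]
28. n16.off = "mv"  ["mv"]
29. n17.fin = "mvx"  [B.off ++ "x"]
30. n17.env = "umv"  ["u" ++ B.off]
31. n18.hot = true  [terminal]
32. n17.depth = 16  [len(S.env) + 13]
33. n16.depth = false  [false]
34. n16.val = 20  [20]
35. n15.depth = 1  [B.val - 19]
36. n19.off = "w"  [if B₀.depth then S.env else "w"]
37. n20.fin = "vq"  ["vq"]
38. n20.env = "mw"  ["m" ++ B.off]
39. n21.acc = -1  [-1]
40. n22.lab = 14  [terminal]
41. n23.wid = "zz"  [terminal]
42. n21.depth = 9  [f.lab - 5]
43. n20.depth = -9  [A.depth - 18]
44. n24.wid = "nz"  [terminal]
45. n25.fin = "wnz"  [B.off ++ c.wid]
46. n25.env = "unz"  ["u" ++ c.wid]
47. n26.env = 28  [terminal]
48. n25.depth = 21  [e.env * 3 - 63]
49. n19.depth = true  [S₀.depth > -10]
50. n19.val = -7  [S₀.depth + 2]
51. n2.depth = -1  [B₁.val + A.depth + 5]
52. n0.depth = 18  [18]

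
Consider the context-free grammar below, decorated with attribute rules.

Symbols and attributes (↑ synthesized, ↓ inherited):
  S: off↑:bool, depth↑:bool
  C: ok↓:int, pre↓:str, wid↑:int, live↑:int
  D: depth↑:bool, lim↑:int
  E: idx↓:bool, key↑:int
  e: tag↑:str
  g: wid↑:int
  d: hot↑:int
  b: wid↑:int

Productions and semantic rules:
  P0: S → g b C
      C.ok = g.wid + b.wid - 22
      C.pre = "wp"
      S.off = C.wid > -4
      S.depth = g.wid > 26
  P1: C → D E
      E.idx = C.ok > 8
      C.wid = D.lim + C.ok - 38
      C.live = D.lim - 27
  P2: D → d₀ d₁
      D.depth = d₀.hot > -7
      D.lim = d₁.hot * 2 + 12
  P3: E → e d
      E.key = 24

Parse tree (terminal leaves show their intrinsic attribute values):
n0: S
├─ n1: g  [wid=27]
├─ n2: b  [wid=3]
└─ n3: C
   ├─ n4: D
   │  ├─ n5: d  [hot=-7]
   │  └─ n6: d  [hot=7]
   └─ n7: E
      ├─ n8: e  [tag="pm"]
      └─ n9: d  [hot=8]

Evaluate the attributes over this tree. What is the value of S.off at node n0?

false

1. n1.wid = 27  [terminal]
2. n2.wid = 3  [terminal]
3. n3.ok = 8  [g.wid + b.wid - 22]
4. n3.pre = "wp"  ["wp"]
5. n5.hot = -7  [terminal]
6. n6.hot = 7  [terminal]
7. n4.depth = false  [d₀.hot > -7]
8. n4.lim = 26  [d₁.hot * 2 + 12]
9. n7.idx = false  [C.ok > 8]
10. n8.tag = "pm"  [terminal]
11. n9.hot = 8  [terminal]
12. n7.key = 24  [24]
13. n3.wid = -4  [D.lim + C.ok - 38]
14. n3.live = -1  [D.lim - 27]
15. n0.off = false  [C.wid > -4]
16. n0.depth = true  [g.wid > 26]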